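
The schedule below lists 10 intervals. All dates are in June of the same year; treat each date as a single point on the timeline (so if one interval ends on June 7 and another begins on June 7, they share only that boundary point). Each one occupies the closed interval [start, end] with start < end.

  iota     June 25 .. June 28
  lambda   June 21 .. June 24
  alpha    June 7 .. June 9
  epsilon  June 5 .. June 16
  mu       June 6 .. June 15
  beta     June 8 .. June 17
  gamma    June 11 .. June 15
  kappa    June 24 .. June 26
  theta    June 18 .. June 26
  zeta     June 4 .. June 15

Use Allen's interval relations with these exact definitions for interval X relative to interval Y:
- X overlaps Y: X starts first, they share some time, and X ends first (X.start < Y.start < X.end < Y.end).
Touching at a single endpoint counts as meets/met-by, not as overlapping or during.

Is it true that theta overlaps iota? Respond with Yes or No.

Yes

theta = [June 18, June 26], iota = [June 25, June 28].
Actual relation of theta to iota: overlaps.
Asked whether 'overlaps' holds → Yes.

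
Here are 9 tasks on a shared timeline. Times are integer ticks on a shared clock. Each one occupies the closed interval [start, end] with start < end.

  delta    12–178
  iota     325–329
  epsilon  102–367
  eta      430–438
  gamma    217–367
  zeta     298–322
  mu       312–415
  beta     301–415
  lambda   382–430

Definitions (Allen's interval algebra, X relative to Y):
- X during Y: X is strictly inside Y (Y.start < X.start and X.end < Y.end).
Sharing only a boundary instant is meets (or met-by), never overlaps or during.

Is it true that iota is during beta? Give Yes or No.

Yes

iota = [325, 329], beta = [301, 415].
Actual relation of iota to beta: during.
Asked whether 'during' holds → Yes.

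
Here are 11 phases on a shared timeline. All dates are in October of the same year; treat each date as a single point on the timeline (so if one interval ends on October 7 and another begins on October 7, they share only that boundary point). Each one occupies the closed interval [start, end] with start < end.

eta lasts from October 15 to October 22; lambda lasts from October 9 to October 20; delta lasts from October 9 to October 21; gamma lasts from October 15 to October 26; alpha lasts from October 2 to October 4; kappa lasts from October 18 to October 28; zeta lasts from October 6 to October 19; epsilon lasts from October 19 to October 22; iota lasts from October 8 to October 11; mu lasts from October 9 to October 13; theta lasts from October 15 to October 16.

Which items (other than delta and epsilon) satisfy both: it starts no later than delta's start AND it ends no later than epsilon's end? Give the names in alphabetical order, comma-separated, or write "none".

Conditions: its start is no later than delta's start (X.start <= October 9) AND its end is no later than epsilon's end (X.end <= October 22).
alpha: start October 2 <= October 9? ✓; end October 4 <= October 22? ✓ → yes.
eta: start October 15 <= October 9? ✗; end October 22 <= October 22? ✓ → no.
gamma: start October 15 <= October 9? ✗; end October 26 <= October 22? ✗ → no.
iota: start October 8 <= October 9? ✓; end October 11 <= October 22? ✓ → yes.
kappa: start October 18 <= October 9? ✗; end October 28 <= October 22? ✗ → no.
lambda: start October 9 <= October 9? ✓; end October 20 <= October 22? ✓ → yes.
mu: start October 9 <= October 9? ✓; end October 13 <= October 22? ✓ → yes.
theta: start October 15 <= October 9? ✗; end October 16 <= October 22? ✓ → no.
zeta: start October 6 <= October 9? ✓; end October 19 <= October 22? ✓ → yes.
Result: alpha, iota, lambda, mu, zeta.

alpha, iota, lambda, mu, zeta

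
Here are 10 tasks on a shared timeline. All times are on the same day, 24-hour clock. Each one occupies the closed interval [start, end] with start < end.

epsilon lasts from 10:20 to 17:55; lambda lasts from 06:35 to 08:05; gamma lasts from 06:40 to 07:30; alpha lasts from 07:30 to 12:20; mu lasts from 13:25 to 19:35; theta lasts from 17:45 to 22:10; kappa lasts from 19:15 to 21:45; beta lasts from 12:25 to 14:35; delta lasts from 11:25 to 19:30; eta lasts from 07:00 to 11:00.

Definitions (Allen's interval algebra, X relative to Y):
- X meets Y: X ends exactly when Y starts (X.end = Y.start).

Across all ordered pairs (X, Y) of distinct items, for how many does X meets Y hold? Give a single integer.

Checking all 90 ordered pairs for relation 'meets'; matching pairs in alphabetical order:
(gamma, alpha): gamma meets alpha ✓
Count: 1.

1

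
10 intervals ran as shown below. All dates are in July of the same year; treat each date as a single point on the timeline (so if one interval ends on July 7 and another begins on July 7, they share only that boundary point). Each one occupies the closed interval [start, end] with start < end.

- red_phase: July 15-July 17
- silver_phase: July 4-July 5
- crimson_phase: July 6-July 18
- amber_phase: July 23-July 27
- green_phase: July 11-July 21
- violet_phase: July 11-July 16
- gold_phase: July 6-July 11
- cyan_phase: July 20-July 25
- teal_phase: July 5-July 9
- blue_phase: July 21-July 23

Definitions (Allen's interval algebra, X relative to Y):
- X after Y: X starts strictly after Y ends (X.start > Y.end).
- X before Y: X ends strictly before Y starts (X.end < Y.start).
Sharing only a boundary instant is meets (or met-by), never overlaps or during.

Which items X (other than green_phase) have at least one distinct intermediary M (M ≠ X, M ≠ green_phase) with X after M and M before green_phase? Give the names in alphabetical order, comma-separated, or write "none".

amber_phase, blue_phase, crimson_phase, cyan_phase, gold_phase, red_phase, violet_phase

Target green_phase = [July 11, July 21].
Intermediaries M with M before green_phase: silver_phase, teal_phase.
Via silver_phase — items with X after silver_phase: amber_phase, blue_phase, crimson_phase, cyan_phase, gold_phase, red_phase, violet_phase.
Via teal_phase — items with X after teal_phase: amber_phase, blue_phase, cyan_phase, red_phase, violet_phase.
Union: amber_phase, blue_phase, crimson_phase, cyan_phase, gold_phase, red_phase, violet_phase.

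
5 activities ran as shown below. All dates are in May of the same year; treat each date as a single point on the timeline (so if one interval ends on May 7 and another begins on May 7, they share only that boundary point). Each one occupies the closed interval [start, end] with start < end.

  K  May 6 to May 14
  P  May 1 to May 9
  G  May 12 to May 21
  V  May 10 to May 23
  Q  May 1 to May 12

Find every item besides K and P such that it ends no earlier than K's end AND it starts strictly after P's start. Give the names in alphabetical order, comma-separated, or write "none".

G, V

Conditions: its end is no earlier than K's end (X.end >= May 14) AND its start is strictly after P's start (X.start > May 1).
G: end May 21 >= May 14? ✓; start May 12 > May 1? ✓ → yes.
Q: end May 12 >= May 14? ✗; start May 1 > May 1? ✗ → no.
V: end May 23 >= May 14? ✓; start May 10 > May 1? ✓ → yes.
Result: G, V.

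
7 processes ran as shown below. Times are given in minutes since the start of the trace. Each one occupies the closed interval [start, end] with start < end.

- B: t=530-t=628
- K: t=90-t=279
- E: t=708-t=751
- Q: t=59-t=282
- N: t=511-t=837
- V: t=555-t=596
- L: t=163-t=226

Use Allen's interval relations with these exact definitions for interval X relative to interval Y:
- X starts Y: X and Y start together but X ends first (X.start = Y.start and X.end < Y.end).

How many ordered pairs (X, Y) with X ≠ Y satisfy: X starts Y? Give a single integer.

Checking all 42 ordered pairs for relation 'starts'; matching pairs in alphabetical order:
No pair satisfies it.
Count: 0.

0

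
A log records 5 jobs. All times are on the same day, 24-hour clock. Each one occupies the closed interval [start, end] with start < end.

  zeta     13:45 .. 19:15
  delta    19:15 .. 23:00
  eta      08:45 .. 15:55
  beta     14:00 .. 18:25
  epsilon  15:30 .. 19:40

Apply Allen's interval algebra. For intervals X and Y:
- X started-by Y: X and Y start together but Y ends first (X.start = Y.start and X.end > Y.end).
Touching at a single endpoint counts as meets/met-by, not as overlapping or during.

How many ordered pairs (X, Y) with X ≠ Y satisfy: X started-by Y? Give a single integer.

0

Checking all 20 ordered pairs for relation 'started-by'; matching pairs in alphabetical order:
No pair satisfies it.
Count: 0.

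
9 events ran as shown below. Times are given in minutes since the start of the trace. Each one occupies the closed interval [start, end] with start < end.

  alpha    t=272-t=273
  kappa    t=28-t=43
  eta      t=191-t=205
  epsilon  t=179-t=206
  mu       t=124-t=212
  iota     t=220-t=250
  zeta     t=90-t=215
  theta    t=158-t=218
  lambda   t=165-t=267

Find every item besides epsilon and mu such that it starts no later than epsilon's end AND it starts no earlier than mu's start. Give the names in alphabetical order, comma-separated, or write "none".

eta, lambda, theta

Conditions: its start is no later than epsilon's end (X.start <= t=206) AND its start is no earlier than mu's start (X.start >= t=124).
alpha: start t=272 <= t=206? ✗; start t=272 >= t=124? ✓ → no.
eta: start t=191 <= t=206? ✓; start t=191 >= t=124? ✓ → yes.
iota: start t=220 <= t=206? ✗; start t=220 >= t=124? ✓ → no.
kappa: start t=28 <= t=206? ✓; start t=28 >= t=124? ✗ → no.
lambda: start t=165 <= t=206? ✓; start t=165 >= t=124? ✓ → yes.
theta: start t=158 <= t=206? ✓; start t=158 >= t=124? ✓ → yes.
zeta: start t=90 <= t=206? ✓; start t=90 >= t=124? ✗ → no.
Result: eta, lambda, theta.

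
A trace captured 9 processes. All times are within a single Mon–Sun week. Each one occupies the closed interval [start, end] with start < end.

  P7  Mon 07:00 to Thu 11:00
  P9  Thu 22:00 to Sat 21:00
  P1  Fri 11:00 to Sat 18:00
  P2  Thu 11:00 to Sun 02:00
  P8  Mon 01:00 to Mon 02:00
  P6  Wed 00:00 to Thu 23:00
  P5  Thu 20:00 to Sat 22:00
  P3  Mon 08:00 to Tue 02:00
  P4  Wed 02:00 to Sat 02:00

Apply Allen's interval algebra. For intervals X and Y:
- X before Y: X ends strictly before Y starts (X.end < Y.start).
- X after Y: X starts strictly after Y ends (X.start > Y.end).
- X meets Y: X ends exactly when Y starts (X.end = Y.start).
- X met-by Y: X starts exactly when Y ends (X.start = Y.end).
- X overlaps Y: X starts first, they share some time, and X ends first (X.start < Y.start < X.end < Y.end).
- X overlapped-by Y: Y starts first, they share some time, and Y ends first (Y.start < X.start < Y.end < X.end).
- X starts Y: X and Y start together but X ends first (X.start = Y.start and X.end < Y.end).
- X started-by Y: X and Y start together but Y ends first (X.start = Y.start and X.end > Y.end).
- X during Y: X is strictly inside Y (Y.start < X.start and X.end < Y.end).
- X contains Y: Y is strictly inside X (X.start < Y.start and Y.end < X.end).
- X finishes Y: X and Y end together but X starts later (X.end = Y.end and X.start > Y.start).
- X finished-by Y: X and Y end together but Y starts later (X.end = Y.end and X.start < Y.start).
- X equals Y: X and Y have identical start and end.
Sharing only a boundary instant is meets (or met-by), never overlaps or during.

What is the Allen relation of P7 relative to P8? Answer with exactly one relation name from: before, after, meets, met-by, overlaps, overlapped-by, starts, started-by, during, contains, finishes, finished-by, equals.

P7 = [Mon 07:00, Thu 11:00]; P8 = [Mon 01:00, Mon 02:00].
Compare endpoints: P7.start > P8.start, P7.start > P8.end, P7.end > P8.start, P7.end > P8.end.
That pattern is 'after'.

after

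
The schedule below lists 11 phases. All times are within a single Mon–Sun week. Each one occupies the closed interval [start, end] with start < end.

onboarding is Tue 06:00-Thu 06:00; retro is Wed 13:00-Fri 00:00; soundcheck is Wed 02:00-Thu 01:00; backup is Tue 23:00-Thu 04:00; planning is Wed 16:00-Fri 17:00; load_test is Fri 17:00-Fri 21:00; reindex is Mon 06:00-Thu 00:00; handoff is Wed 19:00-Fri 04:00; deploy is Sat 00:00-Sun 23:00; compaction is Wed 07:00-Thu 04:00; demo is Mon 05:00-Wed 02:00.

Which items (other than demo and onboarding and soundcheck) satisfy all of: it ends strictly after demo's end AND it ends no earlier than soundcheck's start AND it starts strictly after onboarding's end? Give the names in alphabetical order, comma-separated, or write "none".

Conditions: its end is strictly after demo's end (X.end > Wed 02:00) AND its end is no earlier than soundcheck's start (X.end >= Wed 02:00) AND its start is strictly after onboarding's end (X.start > Thu 06:00).
backup: end Thu 04:00 > Wed 02:00? ✓; end Thu 04:00 >= Wed 02:00? ✓; start Tue 23:00 > Thu 06:00? ✗ → no.
compaction: end Thu 04:00 > Wed 02:00? ✓; end Thu 04:00 >= Wed 02:00? ✓; start Wed 07:00 > Thu 06:00? ✗ → no.
deploy: end Sun 23:00 > Wed 02:00? ✓; end Sun 23:00 >= Wed 02:00? ✓; start Sat 00:00 > Thu 06:00? ✓ → yes.
handoff: end Fri 04:00 > Wed 02:00? ✓; end Fri 04:00 >= Wed 02:00? ✓; start Wed 19:00 > Thu 06:00? ✗ → no.
load_test: end Fri 21:00 > Wed 02:00? ✓; end Fri 21:00 >= Wed 02:00? ✓; start Fri 17:00 > Thu 06:00? ✓ → yes.
planning: end Fri 17:00 > Wed 02:00? ✓; end Fri 17:00 >= Wed 02:00? ✓; start Wed 16:00 > Thu 06:00? ✗ → no.
reindex: end Thu 00:00 > Wed 02:00? ✓; end Thu 00:00 >= Wed 02:00? ✓; start Mon 06:00 > Thu 06:00? ✗ → no.
retro: end Fri 00:00 > Wed 02:00? ✓; end Fri 00:00 >= Wed 02:00? ✓; start Wed 13:00 > Thu 06:00? ✗ → no.
Result: deploy, load_test.

deploy, load_test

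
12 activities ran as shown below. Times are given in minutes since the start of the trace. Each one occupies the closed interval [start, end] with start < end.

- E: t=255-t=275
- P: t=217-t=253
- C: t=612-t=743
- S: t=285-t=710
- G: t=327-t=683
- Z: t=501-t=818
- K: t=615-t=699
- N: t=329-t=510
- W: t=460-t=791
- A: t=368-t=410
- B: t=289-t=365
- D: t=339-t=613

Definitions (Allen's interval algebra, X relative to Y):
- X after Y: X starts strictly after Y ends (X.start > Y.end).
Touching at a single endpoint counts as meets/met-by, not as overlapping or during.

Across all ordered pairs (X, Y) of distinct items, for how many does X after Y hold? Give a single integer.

Checking all 132 ordered pairs for relation 'after'; matching pairs in alphabetical order:
(A, B): A after B ✓
(A, E): A after E ✓
(A, P): A after P ✓
(B, E): B after E ✓
(B, P): B after P ✓
(C, A): C after A ✓
(C, B): C after B ✓
(C, E): C after E ✓
(C, N): C after N ✓
(C, P): C after P ✓
(D, E): D after E ✓
(D, P): D after P ✓
(E, P): E after P ✓
(G, E): G after E ✓
(G, P): G after P ✓
(K, A): K after A ✓
(K, B): K after B ✓
(K, D): K after D ✓
(K, E): K after E ✓
(K, N): K after N ✓
(K, P): K after P ✓
(N, E): N after E ✓
(N, P): N after P ✓
(S, E): S after E ✓
... plus 9 further pairs not listed.
Count: 33.

33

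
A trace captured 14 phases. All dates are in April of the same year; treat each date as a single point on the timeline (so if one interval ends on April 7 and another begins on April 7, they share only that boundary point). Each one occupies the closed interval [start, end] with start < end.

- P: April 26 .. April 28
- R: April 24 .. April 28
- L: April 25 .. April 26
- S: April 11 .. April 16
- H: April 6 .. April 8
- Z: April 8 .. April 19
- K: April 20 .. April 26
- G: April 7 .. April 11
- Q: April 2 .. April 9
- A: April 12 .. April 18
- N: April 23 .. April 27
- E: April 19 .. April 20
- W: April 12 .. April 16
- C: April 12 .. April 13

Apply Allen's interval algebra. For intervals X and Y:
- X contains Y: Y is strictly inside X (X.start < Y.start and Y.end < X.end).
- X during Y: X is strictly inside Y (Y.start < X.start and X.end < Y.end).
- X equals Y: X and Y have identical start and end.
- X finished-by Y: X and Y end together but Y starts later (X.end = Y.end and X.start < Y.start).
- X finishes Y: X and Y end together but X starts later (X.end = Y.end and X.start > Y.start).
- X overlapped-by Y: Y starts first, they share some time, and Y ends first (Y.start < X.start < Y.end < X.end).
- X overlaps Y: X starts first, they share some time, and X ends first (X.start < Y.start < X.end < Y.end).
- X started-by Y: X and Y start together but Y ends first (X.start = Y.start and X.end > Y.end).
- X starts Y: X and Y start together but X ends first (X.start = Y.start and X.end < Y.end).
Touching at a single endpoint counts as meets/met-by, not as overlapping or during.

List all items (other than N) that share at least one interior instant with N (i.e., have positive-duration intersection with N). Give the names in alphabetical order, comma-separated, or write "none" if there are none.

K, L, P, R

Target N = [April 23, April 27].
A [April 12, April 18] → before → no.
C [April 12, April 13] → before → no.
E [April 19, April 20] → before → no.
G [April 7, April 11] → before → no.
H [April 6, April 8] → before → no.
K [April 20, April 26] → overlaps → yes.
L [April 25, April 26] → during → yes.
P [April 26, April 28] → overlapped-by → yes.
Q [April 2, April 9] → before → no.
R [April 24, April 28] → overlapped-by → yes.
S [April 11, April 16] → before → no.
W [April 12, April 16] → before → no.
Z [April 8, April 19] → before → no.
Result: K, L, P, R.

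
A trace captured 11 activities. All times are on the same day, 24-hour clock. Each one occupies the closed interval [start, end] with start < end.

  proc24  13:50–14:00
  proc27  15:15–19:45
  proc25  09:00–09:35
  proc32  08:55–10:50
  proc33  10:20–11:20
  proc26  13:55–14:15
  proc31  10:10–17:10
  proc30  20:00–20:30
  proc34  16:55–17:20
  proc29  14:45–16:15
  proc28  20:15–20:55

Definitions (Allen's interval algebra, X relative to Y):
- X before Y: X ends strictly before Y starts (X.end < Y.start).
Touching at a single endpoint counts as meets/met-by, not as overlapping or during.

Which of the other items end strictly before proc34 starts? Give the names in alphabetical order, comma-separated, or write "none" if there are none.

proc24, proc25, proc26, proc29, proc32, proc33

Target proc34 = [16:55, 17:20].
proc24 [13:50, 14:00] → before → yes.
proc25 [09:00, 09:35] → before → yes.
proc26 [13:55, 14:15] → before → yes.
proc27 [15:15, 19:45] → contains → no.
proc28 [20:15, 20:55] → after → no.
proc29 [14:45, 16:15] → before → yes.
proc30 [20:00, 20:30] → after → no.
proc31 [10:10, 17:10] → overlaps → no.
proc32 [08:55, 10:50] → before → yes.
proc33 [10:20, 11:20] → before → yes.
Result: proc24, proc25, proc26, proc29, proc32, proc33.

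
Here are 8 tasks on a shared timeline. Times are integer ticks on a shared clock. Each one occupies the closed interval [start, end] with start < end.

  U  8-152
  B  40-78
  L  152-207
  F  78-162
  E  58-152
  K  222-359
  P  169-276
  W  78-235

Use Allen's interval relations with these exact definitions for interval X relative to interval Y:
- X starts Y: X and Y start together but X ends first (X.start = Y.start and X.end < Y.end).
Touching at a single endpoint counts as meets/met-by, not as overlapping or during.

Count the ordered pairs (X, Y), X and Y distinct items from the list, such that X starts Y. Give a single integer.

Checking all 56 ordered pairs for relation 'starts'; matching pairs in alphabetical order:
(F, W): F starts W ✓
Count: 1.

1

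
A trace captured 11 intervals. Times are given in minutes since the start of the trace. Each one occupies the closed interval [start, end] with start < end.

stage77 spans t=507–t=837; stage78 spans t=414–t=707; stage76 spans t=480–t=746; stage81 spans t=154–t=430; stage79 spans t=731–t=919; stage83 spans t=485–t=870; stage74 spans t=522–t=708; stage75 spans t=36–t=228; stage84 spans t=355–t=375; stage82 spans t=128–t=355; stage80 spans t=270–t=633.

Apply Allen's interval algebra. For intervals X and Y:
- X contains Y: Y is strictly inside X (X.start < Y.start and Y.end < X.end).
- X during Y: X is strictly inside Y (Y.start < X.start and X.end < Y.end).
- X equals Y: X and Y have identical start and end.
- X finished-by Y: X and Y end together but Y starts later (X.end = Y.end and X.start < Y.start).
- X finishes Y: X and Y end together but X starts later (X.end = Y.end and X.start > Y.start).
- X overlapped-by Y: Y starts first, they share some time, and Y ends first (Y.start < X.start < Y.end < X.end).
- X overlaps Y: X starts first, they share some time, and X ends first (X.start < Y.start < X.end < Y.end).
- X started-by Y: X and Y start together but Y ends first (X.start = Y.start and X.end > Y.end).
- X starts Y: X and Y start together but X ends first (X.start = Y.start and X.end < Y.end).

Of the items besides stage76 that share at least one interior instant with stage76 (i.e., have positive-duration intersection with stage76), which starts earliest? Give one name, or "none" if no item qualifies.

Target stage76 = [t=480, t=746].
stage74 [t=522, t=708] → during → candidate.
stage75 [t=36, t=228] → before → excluded.
stage77 [t=507, t=837] → overlapped-by → candidate.
stage78 [t=414, t=707] → overlaps → candidate.
stage79 [t=731, t=919] → overlapped-by → candidate.
stage80 [t=270, t=633] → overlaps → candidate.
stage81 [t=154, t=430] → before → excluded.
stage82 [t=128, t=355] → before → excluded.
stage83 [t=485, t=870] → overlapped-by → candidate.
stage84 [t=355, t=375] → before → excluded.
Among candidates, earliest start is t=270 → stage80.

stage80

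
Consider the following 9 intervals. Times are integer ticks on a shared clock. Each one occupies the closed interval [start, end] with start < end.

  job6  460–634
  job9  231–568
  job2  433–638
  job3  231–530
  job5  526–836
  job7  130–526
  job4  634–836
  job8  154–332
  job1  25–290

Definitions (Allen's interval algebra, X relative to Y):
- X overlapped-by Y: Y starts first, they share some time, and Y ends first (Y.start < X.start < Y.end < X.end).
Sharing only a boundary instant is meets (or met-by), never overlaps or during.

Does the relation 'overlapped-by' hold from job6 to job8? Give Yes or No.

job6 = [460, 634], job8 = [154, 332].
Actual relation of job6 to job8: after.
Asked whether 'overlapped-by' holds → No.

No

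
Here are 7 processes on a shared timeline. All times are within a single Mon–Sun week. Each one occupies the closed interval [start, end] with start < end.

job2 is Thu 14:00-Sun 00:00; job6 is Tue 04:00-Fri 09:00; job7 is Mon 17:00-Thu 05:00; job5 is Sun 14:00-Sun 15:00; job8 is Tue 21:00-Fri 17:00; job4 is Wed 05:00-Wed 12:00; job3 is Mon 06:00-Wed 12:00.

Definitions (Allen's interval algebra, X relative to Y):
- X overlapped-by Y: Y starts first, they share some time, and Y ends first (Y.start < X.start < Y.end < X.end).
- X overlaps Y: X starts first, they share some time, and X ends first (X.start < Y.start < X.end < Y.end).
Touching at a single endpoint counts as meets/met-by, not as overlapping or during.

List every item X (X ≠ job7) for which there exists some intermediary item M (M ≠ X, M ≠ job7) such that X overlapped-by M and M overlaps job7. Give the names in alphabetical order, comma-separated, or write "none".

Target job7 = [Mon 17:00, Thu 05:00].
Intermediaries M with M overlaps job7: job3.
Via job3 — items with X overlapped-by job3: job6, job8.
Union: job6, job8.

job6, job8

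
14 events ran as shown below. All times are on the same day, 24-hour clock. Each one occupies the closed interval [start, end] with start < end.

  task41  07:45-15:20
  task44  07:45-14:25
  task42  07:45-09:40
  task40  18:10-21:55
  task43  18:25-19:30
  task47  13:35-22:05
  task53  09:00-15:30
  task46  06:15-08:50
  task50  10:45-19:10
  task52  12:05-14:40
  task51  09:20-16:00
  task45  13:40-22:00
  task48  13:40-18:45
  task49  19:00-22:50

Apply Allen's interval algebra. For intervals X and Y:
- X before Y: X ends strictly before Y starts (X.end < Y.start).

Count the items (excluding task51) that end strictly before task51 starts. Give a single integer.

1

Target task51 = [09:20, 16:00].
task40 [18:10, 21:55] → after → no.
task41 [07:45, 15:20] → overlaps → no.
task42 [07:45, 09:40] → overlaps → no.
task43 [18:25, 19:30] → after → no.
task44 [07:45, 14:25] → overlaps → no.
task45 [13:40, 22:00] → overlapped-by → no.
task46 [06:15, 08:50] → before → counts.
task47 [13:35, 22:05] → overlapped-by → no.
task48 [13:40, 18:45] → overlapped-by → no.
task49 [19:00, 22:50] → after → no.
task50 [10:45, 19:10] → overlapped-by → no.
task52 [12:05, 14:40] → during → no.
task53 [09:00, 15:30] → overlaps → no.
Total: 1.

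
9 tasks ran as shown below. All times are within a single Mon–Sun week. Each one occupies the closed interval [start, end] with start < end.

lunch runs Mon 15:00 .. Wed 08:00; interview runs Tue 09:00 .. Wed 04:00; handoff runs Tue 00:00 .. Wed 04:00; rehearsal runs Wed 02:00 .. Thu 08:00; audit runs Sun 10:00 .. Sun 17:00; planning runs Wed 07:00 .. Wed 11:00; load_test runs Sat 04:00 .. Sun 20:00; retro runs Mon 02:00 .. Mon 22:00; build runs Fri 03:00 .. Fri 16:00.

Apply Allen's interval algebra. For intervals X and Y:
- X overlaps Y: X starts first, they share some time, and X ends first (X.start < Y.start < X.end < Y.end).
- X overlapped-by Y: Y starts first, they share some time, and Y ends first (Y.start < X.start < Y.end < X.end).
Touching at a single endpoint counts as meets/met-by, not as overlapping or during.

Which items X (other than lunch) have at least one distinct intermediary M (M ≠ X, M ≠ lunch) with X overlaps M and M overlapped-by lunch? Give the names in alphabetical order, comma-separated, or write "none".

handoff, interview

Target lunch = [Mon 15:00, Wed 08:00].
Intermediaries M with M overlapped-by lunch: planning, rehearsal.
Via planning — items with X overlaps planning: none.
Via rehearsal — items with X overlaps rehearsal: handoff, interview.
Union: handoff, interview.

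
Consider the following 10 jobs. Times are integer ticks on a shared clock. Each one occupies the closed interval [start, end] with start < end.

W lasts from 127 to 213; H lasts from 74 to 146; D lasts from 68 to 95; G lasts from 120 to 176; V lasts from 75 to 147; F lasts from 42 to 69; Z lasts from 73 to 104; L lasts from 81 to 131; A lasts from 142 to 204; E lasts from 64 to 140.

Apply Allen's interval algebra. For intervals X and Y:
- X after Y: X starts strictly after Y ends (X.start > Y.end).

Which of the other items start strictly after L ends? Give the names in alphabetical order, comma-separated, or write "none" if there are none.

A

Target L = [81, 131].
A [142, 204] → after → yes.
D [68, 95] → overlaps → no.
E [64, 140] → contains → no.
F [42, 69] → before → no.
G [120, 176] → overlapped-by → no.
H [74, 146] → contains → no.
V [75, 147] → contains → no.
W [127, 213] → overlapped-by → no.
Z [73, 104] → overlaps → no.
Result: A.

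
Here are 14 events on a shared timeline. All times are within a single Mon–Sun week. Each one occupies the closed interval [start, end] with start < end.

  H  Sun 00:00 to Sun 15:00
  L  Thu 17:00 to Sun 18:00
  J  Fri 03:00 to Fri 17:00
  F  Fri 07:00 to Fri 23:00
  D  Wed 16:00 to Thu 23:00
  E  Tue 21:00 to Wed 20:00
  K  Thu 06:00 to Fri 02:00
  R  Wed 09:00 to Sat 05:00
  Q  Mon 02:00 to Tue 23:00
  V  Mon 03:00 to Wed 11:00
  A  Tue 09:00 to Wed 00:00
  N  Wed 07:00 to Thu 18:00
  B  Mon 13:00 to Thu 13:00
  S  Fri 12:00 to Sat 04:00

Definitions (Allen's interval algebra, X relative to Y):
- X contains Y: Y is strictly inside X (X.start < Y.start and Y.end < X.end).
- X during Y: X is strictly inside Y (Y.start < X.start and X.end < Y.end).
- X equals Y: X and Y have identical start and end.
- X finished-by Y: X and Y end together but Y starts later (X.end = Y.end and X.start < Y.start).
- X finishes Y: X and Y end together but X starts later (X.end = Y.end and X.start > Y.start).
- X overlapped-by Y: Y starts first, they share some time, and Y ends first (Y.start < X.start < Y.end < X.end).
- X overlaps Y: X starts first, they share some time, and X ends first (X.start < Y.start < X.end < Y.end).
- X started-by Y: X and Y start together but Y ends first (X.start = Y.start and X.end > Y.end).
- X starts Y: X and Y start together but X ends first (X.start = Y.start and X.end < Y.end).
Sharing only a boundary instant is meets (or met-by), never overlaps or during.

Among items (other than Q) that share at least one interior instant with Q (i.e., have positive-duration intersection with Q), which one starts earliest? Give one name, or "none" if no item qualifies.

V

Target Q = [Mon 02:00, Tue 23:00].
A [Tue 09:00, Wed 00:00] → overlapped-by → candidate.
B [Mon 13:00, Thu 13:00] → overlapped-by → candidate.
D [Wed 16:00, Thu 23:00] → after → excluded.
E [Tue 21:00, Wed 20:00] → overlapped-by → candidate.
F [Fri 07:00, Fri 23:00] → after → excluded.
H [Sun 00:00, Sun 15:00] → after → excluded.
J [Fri 03:00, Fri 17:00] → after → excluded.
K [Thu 06:00, Fri 02:00] → after → excluded.
L [Thu 17:00, Sun 18:00] → after → excluded.
N [Wed 07:00, Thu 18:00] → after → excluded.
R [Wed 09:00, Sat 05:00] → after → excluded.
S [Fri 12:00, Sat 04:00] → after → excluded.
V [Mon 03:00, Wed 11:00] → overlapped-by → candidate.
Among candidates, earliest start is Mon 03:00 → V.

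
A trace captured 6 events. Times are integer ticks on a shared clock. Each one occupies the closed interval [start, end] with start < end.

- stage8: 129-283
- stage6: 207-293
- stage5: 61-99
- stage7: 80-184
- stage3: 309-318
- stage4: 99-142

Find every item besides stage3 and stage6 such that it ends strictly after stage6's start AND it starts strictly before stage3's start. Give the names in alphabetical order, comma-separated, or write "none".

stage8

Conditions: its end is strictly after stage6's start (X.end > 207) AND its start is strictly before stage3's start (X.start < 309).
stage4: end 142 > 207? ✗; start 99 < 309? ✓ → no.
stage5: end 99 > 207? ✗; start 61 < 309? ✓ → no.
stage7: end 184 > 207? ✗; start 80 < 309? ✓ → no.
stage8: end 283 > 207? ✓; start 129 < 309? ✓ → yes.
Result: stage8.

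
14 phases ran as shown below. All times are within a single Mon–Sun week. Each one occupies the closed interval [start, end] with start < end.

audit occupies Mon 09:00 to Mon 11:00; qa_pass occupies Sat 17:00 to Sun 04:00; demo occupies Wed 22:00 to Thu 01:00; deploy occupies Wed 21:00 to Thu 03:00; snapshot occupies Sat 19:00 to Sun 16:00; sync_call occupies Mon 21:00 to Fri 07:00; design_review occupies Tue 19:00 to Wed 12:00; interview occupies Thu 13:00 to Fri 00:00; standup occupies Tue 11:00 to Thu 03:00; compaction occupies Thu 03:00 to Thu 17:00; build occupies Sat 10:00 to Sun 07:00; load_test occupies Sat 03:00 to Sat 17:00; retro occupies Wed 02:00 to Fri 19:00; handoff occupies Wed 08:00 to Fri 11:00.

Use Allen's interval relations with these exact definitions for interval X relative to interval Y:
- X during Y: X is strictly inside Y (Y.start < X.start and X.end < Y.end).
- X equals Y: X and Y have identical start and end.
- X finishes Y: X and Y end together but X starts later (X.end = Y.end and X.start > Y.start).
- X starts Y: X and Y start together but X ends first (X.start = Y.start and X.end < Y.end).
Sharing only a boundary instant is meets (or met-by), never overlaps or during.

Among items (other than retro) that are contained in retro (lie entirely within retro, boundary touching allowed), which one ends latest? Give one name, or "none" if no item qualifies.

handoff

Target retro = [Wed 02:00, Fri 19:00].
audit [Mon 09:00, Mon 11:00] → before → excluded.
build [Sat 10:00, Sun 07:00] → after → excluded.
compaction [Thu 03:00, Thu 17:00] → during → candidate.
demo [Wed 22:00, Thu 01:00] → during → candidate.
deploy [Wed 21:00, Thu 03:00] → during → candidate.
design_review [Tue 19:00, Wed 12:00] → overlaps → excluded.
handoff [Wed 08:00, Fri 11:00] → during → candidate.
interview [Thu 13:00, Fri 00:00] → during → candidate.
load_test [Sat 03:00, Sat 17:00] → after → excluded.
qa_pass [Sat 17:00, Sun 04:00] → after → excluded.
snapshot [Sat 19:00, Sun 16:00] → after → excluded.
standup [Tue 11:00, Thu 03:00] → overlaps → excluded.
sync_call [Mon 21:00, Fri 07:00] → overlaps → excluded.
Among candidates, latest end is Fri 11:00 → handoff.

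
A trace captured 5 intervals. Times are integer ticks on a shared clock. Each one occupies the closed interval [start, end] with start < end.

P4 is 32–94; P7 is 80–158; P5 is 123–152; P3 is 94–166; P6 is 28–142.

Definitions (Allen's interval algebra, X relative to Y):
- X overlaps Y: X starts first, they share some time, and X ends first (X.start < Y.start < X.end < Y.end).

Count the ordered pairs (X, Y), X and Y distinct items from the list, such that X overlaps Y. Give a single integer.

Checking all 20 ordered pairs for relation 'overlaps'; matching pairs in alphabetical order:
(P4, P7): P4 overlaps P7 ✓
(P6, P3): P6 overlaps P3 ✓
(P6, P5): P6 overlaps P5 ✓
(P6, P7): P6 overlaps P7 ✓
(P7, P3): P7 overlaps P3 ✓
Count: 5.

5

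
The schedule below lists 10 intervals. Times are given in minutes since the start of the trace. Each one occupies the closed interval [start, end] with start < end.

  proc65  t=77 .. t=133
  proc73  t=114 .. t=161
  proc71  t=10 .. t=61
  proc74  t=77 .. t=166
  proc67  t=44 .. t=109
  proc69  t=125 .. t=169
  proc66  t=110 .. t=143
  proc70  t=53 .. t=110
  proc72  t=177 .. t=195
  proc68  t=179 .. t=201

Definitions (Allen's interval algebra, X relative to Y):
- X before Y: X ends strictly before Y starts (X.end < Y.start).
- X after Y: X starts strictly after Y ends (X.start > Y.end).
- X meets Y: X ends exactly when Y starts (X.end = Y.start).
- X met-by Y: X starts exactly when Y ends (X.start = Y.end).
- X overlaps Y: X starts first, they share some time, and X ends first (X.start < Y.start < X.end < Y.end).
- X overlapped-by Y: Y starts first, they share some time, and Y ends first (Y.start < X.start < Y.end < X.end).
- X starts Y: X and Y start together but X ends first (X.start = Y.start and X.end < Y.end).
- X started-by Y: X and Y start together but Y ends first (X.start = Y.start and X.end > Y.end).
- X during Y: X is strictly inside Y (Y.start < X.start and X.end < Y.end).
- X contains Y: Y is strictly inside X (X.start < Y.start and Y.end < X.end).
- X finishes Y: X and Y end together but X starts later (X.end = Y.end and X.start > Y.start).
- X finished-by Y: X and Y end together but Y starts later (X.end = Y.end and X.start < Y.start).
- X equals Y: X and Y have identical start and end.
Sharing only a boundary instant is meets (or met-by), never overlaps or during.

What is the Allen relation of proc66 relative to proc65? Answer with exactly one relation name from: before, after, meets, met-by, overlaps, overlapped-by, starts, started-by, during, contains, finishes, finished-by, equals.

proc66 = [t=110, t=143]; proc65 = [t=77, t=133].
Compare endpoints: proc66.start > proc65.start, proc66.start < proc65.end, proc66.end > proc65.start, proc66.end > proc65.end.
That pattern is 'overlapped-by'.

overlapped-by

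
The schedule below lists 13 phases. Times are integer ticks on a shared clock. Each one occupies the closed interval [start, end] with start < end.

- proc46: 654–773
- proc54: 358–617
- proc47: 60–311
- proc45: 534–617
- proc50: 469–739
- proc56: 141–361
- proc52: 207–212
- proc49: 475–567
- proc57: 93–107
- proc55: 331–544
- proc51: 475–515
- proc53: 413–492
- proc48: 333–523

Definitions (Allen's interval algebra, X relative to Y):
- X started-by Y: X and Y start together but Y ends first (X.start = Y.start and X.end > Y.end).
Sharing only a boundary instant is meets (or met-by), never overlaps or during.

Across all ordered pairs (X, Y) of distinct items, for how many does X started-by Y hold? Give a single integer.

1

Checking all 156 ordered pairs for relation 'started-by'; matching pairs in alphabetical order:
(proc49, proc51): proc49 started-by proc51 ✓
Count: 1.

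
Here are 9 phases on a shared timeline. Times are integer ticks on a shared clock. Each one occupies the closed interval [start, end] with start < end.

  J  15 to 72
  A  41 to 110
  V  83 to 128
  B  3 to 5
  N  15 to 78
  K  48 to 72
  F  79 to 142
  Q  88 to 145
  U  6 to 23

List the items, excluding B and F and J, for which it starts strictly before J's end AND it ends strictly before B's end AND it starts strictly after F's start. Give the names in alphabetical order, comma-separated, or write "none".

Conditions: its start is strictly before J's end (X.start < 72) AND its end is strictly before B's end (X.end < 5) AND its start is strictly after F's start (X.start > 79).
A: start 41 < 72? ✓; end 110 < 5? ✗; start 41 > 79? ✗ → no.
K: start 48 < 72? ✓; end 72 < 5? ✗; start 48 > 79? ✗ → no.
N: start 15 < 72? ✓; end 78 < 5? ✗; start 15 > 79? ✗ → no.
Q: start 88 < 72? ✗; end 145 < 5? ✗; start 88 > 79? ✓ → no.
U: start 6 < 72? ✓; end 23 < 5? ✗; start 6 > 79? ✗ → no.
V: start 83 < 72? ✗; end 128 < 5? ✗; start 83 > 79? ✓ → no.
Result: none.

none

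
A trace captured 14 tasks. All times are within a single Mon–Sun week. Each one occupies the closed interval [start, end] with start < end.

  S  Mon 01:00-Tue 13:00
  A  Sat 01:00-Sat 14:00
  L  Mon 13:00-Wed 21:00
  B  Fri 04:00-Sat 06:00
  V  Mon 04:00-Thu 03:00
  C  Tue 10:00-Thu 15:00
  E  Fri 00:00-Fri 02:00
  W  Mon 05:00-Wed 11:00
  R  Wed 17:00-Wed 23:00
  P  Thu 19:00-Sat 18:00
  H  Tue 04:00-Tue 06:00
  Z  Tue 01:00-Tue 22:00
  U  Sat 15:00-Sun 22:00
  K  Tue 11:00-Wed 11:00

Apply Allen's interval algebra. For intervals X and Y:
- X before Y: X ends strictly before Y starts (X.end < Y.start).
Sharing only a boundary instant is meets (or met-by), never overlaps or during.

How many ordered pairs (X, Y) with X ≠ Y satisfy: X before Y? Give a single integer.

Checking all 182 ordered pairs for relation 'before'; matching pairs in alphabetical order:
(A, U): A before U ✓
(B, U): B before U ✓
(C, A): C before A ✓
(C, B): C before B ✓
(C, E): C before E ✓
(C, P): C before P ✓
(C, U): C before U ✓
(E, A): E before A ✓
(E, B): E before B ✓
(E, U): E before U ✓
(H, A): H before A ✓
(H, B): H before B ✓
(H, C): H before C ✓
(H, E): H before E ✓
(H, K): H before K ✓
(H, P): H before P ✓
(H, R): H before R ✓
(H, U): H before U ✓
(K, A): K before A ✓
(K, B): K before B ✓
(K, E): K before E ✓
(K, P): K before P ✓
(K, R): K before R ✓
(K, U): K before U ✓
... plus 33 further pairs not listed.
Count: 57.

57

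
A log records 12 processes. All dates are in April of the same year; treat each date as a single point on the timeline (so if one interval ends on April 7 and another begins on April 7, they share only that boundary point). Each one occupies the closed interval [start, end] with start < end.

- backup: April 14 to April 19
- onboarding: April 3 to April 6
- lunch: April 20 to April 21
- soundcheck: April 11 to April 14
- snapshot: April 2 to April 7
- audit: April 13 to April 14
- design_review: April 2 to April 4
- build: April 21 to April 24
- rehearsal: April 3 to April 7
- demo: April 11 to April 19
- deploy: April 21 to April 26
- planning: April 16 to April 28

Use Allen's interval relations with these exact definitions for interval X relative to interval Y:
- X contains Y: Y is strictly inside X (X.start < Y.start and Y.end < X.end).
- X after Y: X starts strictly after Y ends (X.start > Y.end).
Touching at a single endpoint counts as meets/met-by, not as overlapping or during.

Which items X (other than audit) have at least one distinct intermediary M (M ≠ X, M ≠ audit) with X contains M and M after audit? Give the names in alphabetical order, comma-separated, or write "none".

Target audit = [April 13, April 14].
Intermediaries M with M after audit: build, deploy, lunch, planning.
Via build — items with X contains build: planning.
Via deploy — items with X contains deploy: planning.
Via lunch — items with X contains lunch: planning.
Via planning — items with X contains planning: none.
Union: planning.

planning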